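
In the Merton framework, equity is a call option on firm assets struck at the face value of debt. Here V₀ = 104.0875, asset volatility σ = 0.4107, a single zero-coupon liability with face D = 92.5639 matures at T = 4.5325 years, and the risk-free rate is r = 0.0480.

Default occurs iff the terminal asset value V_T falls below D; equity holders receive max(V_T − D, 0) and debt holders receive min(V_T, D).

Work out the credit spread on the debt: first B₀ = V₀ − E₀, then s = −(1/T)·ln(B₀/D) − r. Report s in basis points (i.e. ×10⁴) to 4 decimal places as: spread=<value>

spread=586.9353

With assets at 104.0875 and a single debt payment of 92.5639 at 4.5325 years:
d₁ = [ln(V₀/D) + (r + σ²/2)T] / (σ√T)
   = [ln(104.0875/92.5639) + (0.0480 + 0.5·0.4107²)·4.5325] / (0.4107·√4.5325)
   = [0.117333 + 0.599819] / 0.874367 = 0.820195
d₂ = d₁ − σ√T = 0.820195 − 0.874367 = -0.054172
N(d₁) = 0.793948,  N(d₂) = 0.478399,  e^(−rT) = 0.804479
E₀ = V₀·N(d₁) − D·e^(−rT)·N(d₂)
   = 104.0875·0.793948 − 92.5639·0.804479·0.478399 = 47.015661
B₀ = V₀ − E₀ = 104.0875 − 47.015661 = 57.071839
spread = −(1/T)·ln(B₀/D) − r = −(1/4.5325)·ln(57.071839/92.5639) − 0.0480 = 0.05869353
in basis points: 0.05869353 × 10⁴ = 586.9353 bp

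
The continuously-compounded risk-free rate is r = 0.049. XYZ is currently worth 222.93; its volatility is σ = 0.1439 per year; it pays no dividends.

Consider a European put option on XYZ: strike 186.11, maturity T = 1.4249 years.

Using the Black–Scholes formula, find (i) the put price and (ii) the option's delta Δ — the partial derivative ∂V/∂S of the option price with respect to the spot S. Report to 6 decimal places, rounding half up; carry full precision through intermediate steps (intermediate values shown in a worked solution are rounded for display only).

σ√T = 0.1439·√1.4249 = 0.171772
d₁ = (ln(S/K) + (r+σ²/2)T) / (σ√T) = (ln(222.93/186.11) + (0.049+0.1439²/2)·1.4249) / 0.171772 = (0.180520 + 0.084573) / 0.171772 = 1.543281
d₂ = d₁ − σ√T = 1.543281 − 0.171772 = 1.371509
e^{−rT} = 0.932562
N(−d₁) = 0.061381,  N(−d₂) = 0.085108
Put price V = K·e^{−rT}·N(−d₂) − S·N(−d₁) = 14.771293 − 13.683729 = 1.087564
Δ = −N(−d₁) = -0.061381

price = 1.087564
Δ = -0.061381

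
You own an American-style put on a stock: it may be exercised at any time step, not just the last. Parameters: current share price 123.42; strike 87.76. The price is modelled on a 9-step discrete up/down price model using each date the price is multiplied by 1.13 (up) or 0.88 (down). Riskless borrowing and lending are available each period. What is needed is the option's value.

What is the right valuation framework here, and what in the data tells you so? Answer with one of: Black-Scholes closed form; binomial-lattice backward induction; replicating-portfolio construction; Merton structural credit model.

Key observation: the put (strike 87.76 on spot 123.42) is American-style on a 9-step discrete price model, so the early-exercise decision at every node requires stepwise backward valuation — a closed form cannot price the exercise right.

framework: binomial-lattice backward induction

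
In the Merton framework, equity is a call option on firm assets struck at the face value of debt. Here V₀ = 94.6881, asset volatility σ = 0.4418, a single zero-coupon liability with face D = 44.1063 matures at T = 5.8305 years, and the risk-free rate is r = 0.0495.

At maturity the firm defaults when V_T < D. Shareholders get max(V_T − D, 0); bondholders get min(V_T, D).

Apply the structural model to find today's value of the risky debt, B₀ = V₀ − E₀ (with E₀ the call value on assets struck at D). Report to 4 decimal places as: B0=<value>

B0=28.3858

With assets at 94.6881 and a single debt payment of 44.1063 at 5.8305 years:
d₁ = [ln(V₀/D) + (r + σ²/2)T] / (σ√T)
   = [ln(94.6881/44.1063) + (0.0495 + 0.5·0.4418²)·5.8305] / (0.4418·√5.8305)
   = [0.763986 + 0.857629] / 1.066789 = 1.520089
d₂ = d₁ − σ√T = 1.520089 − 1.066789 = 0.453300
N(d₁) = 0.935756,  N(d₂) = 0.674834,  e^(−rT) = 0.749305
E₀ = V₀·N(d₁) − D·e^(−rT)·N(d₂)
   = 94.6881·0.935756 − 44.1063·0.749305·0.674834 = 66.302320
B₀ = V₀ − E₀ = 94.6881 − 66.302320 = 28.385780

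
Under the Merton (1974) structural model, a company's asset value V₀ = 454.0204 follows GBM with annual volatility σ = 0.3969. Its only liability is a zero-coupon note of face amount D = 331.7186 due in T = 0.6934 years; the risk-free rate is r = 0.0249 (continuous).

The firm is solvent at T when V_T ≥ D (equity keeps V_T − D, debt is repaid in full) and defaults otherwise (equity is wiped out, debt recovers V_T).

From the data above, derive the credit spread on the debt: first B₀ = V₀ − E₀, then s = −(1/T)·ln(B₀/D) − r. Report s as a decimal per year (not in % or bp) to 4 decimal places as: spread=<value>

spread=0.0471

With assets at 454.0204 and a single debt payment of 331.7186 at 0.6934 years:
d₁ = [ln(V₀/D) + (r + σ²/2)T] / (σ√T)
   = [ln(454.0204/331.7186) + (0.0249 + 0.5·0.3969²)·0.6934] / (0.3969·√0.6934)
   = [0.313855 + 0.071881] / 0.330501 = 1.167125
d₂ = d₁ − σ√T = 1.167125 − 0.330501 = 0.836624
N(d₁) = 0.878420,  N(d₂) = 0.798598,  e^(−rT) = 0.982883
E₀ = V₀·N(d₁) − D·e^(−rT)·N(d₂)
   = 454.0204·0.878420 − 331.7186·0.982883·0.798598 = 138.445406
B₀ = V₀ − E₀ = 454.0204 − 138.445406 = 315.574994
spread = −(1/T)·ln(B₀/D) − r = −(1/0.6934)·ln(315.574994/331.7186) − 0.0249 = 0.04705077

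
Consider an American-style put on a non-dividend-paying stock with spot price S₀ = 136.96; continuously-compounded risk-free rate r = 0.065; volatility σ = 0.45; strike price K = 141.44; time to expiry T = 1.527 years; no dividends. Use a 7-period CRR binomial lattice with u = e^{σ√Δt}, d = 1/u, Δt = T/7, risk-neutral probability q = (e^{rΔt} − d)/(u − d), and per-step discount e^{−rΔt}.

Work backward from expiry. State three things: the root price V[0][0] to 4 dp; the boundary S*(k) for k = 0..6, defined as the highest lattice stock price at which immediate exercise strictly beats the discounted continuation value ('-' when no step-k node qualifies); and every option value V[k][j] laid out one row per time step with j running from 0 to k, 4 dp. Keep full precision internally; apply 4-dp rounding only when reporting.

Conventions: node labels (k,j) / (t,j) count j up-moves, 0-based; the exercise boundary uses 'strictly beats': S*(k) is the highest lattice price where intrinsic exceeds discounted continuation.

price = 27.2769
boundary = - - - 72.9053 89.9575 72.9053 89.9575
tree:
27.2769
38.3912 16.1117
52.2704 24.5766 7.4697
68.5347 36.2980 12.6770 2.0810
82.3545 51.4825 21.0151 4.0697 0.0000
93.5547 68.5347 33.7118 7.9592 0.0000 0.0000
102.6317 82.3545 51.4825 15.5657 0.0000 0.0000 0.0000
109.9882 93.5547 68.5347 30.4419 0.0000 0.0000 0.0000 0.0000

params: Δt=0.21814 u=1.23390 d=0.81044 q=0.48137 e^(-rΔt)=0.98592
t_7 payoffs: 109.9882 93.5547 68.5347 30.4419 0.0000 0.0000 0.0000 0.0000
t_6: node(6,0) S=38.8083 payoff=102.6317 vs cont=100.6404 → 102.6317 [stop]  node(6,1) S=59.0855 payoff=82.3545 vs cont=80.3632 → 82.3545 [stop]  node(6,2) S=89.9575 payoff=51.4825 vs cont=49.4912 → 51.4825 [stop]  node(6,3) S=136.9600 payoff=4.4800 vs cont=15.5657 → 15.5657 [wait]  node(6,4) S=208.5212 payoff=0.0000 vs cont=0.0000 → 0.0000 [wait]  node(6,5) S=317.4730 payoff=0.0000 vs cont=0.0000 → 0.0000 [wait]  node(6,6) S=483.3517 payoff=0.0000 vs cont=0.0000 → 0.0000 [wait]  ⇒ S*(6)=89.9575
t_5: node(5,0) S=47.8853 payoff=93.5547 vs cont=91.5633 → 93.5547 [stop]  node(5,1) S=72.9053 payoff=68.5347 vs cont=66.5434 → 68.5347 [stop]  node(5,2) S=110.9981 payoff=30.4419 vs cont=33.7118 → 33.7118 [wait]  node(5,3) S=168.9943 payoff=0.0000 vs cont=7.9592 → 7.9592 [wait]  node(5,4) S=257.2933 payoff=0.0000 vs cont=0.0000 → 0.0000 [wait]  node(5,5) S=391.7284 payoff=0.0000 vs cont=0.0000 → 0.0000 [wait]  ⇒ S*(5)=72.9053
t_4: node(4,0) S=59.0855 payoff=82.3545 vs cont=80.3632 → 82.3545 [stop]  node(4,1) S=89.9575 payoff=51.4825 vs cont=51.0430 → 51.4825 [stop]  node(4,2) S=136.9600 payoff=4.4800 vs cont=21.0151 → 21.0151 [wait]  node(4,3) S=208.5212 payoff=0.0000 vs cont=4.0697 → 4.0697 [wait]  node(4,4) S=317.4730 payoff=0.0000 vs cont=0.0000 → 0.0000 [wait]  ⇒ S*(4)=89.9575
t_3: node(3,0) S=72.9053 payoff=68.5347 vs cont=66.5434 → 68.5347 [stop]  node(3,1) S=110.9981 payoff=30.4419 vs cont=36.2980 → 36.2980 [wait]  node(3,2) S=168.9943 payoff=0.0000 vs cont=12.6770 → 12.6770 [wait]  node(3,3) S=257.2933 payoff=0.0000 vs cont=2.0810 → 2.0810 [wait]  ⇒ S*(3)=72.9053
t_2: node(2,0) S=89.9575 payoff=51.4825 vs cont=52.2704 → 52.2704 [wait]  node(2,1) S=136.9600 payoff=4.4800 vs cont=24.5766 → 24.5766 [wait]  node(2,2) S=208.5212 payoff=0.0000 vs cont=7.4697 → 7.4697 [wait]  ⇒ S*(2)=-
t_1: node(1,0) S=110.9981 payoff=30.4419 vs cont=38.3912 → 38.3912 [wait]  node(1,1) S=168.9943 payoff=0.0000 vs cont=16.1117 → 16.1117 [wait]  ⇒ S*(1)=-
t_0: node(0,0) S=136.9600 payoff=4.4800 vs cont=27.2769 → 27.2769 [wait]  ⇒ S*(0)=-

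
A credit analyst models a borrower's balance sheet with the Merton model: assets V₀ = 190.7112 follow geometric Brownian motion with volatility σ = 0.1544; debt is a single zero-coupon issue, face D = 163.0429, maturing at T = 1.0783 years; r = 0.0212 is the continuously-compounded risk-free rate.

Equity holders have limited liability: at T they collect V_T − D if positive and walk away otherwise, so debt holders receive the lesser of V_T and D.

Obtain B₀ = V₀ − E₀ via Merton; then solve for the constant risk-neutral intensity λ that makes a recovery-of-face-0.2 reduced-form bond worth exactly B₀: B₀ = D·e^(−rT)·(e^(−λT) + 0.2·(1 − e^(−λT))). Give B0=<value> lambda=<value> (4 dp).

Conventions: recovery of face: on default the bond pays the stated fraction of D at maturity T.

Work the structural quantities from V₀ = 190.7112 against face 163.0429:
d₁ = [ln(V₀/D) + (r + σ²/2)T] / (σ√T)
   = [ln(190.7112/163.0429) + (0.0212 + 0.5·0.1544²)·1.0783] / (0.1544·√1.0783)
   = [0.156747 + 0.035713] / 0.160331 = 1.200392
d₂ = d₁ − σ√T = 1.200392 − 0.160331 = 1.040061
N(d₁) = 0.885006,  N(d₂) = 0.850844,  e^(−rT) = 0.977399
E₀ = V₀·N(d₁) − D·e^(−rT)·N(d₂)
   = 190.7112·0.885006 − 163.0429·0.977399·0.850844 = 33.191779
B₀ = V₀ − E₀ = 190.7112 − 33.191779 = 157.519421
e^(−λT) = (B₀·e^(rT)/D − 0.2)/(1 − 0.2) = (157.5194·1.023123/163.0429 − 0.2)/0.8 = 0.98557788
λ = −ln(0.98557788)/1.0783 = 0.013472

B0=157.5194 lambda=0.0135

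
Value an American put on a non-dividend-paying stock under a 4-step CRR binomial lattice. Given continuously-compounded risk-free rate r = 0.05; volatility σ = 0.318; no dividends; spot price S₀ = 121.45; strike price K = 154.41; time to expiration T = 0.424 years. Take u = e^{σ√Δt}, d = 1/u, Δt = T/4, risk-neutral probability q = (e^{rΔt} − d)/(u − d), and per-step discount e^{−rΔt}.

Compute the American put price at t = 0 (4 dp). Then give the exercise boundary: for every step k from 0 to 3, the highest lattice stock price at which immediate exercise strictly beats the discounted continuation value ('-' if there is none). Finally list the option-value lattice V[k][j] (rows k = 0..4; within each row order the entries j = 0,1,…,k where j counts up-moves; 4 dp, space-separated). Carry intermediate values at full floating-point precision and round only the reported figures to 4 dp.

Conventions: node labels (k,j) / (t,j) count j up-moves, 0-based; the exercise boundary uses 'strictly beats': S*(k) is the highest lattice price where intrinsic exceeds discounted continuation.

Δt=0.10600  u=1.10908  d=0.90165  q=0.49976  discount=0.99471
step 4 (expiry): payoffs max(K−S,0) = 74.1421 55.6753 32.9600 5.0187 0.0000
step 3: (k=3,j=0): S=89.0237, K−S=65.3863, hold=64.5701 ⇒ V=65.3863 exercise | (k=3,j=1): S=109.5049, K−S=44.9051, hold=44.0889 ⇒ V=44.9051 exercise | (k=3,j=2): S=134.6981, K−S=19.7119, hold=18.8957 ⇒ V=19.7119 exercise | (k=3,j=3): S=165.6873, K−S=0.0000, hold=2.4973 ⇒ V=2.4973 continue  boundary S*=134.6981
step 2: (k=2,j=0): S=98.7347, K−S=55.6753, hold=54.8591 ⇒ V=55.6753 exercise | (k=2,j=1): S=121.4500, K−S=32.9600, hold=32.1438 ⇒ V=32.9600 exercise | (k=2,j=2): S=149.3913, K−S=5.0187, hold=11.0500 ⇒ V=11.0500 continue  boundary S*=121.4500
step 1: (k=1,j=0): S=109.5049, K−S=44.9051, hold=44.0889 ⇒ V=44.9051 exercise | (k=1,j=1): S=134.6981, K−S=19.7119, hold=21.8940 ⇒ V=21.8940 continue  boundary S*=109.5049
step 0: (k=0,j=0): S=121.4500, K−S=32.9600, hold=33.2285 ⇒ V=33.2285 continue  boundary S*=-

price = 33.2285
boundary = - 109.5049 121.4500 134.6981
tree:
33.2285
44.9051 21.8940
55.6753 32.9600 11.0500
65.3863 44.9051 19.7119 2.4973
74.1421 55.6753 32.9600 5.0187 0.0000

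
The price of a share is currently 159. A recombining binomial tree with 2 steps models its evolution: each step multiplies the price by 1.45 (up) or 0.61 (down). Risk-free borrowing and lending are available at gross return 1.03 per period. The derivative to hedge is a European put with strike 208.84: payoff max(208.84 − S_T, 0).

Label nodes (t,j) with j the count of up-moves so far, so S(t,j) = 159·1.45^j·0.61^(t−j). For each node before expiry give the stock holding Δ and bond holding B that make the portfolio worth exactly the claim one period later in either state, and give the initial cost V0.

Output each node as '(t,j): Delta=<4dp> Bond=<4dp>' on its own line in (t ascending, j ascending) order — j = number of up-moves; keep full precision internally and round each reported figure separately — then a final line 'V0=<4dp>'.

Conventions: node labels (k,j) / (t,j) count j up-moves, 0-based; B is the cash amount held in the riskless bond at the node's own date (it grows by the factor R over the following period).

Under the risk-neutral measure, an up-move has probability p* = (R−d)/(u−d) = 0.5000 and values discount at R = 1.03.
Payoffs at expiry: V(2,0)=149.6761, V(2,1)=68.2045, V(2,2)=0.0000
  t=1,j=0: stock 96.9900 → up 140.6355 (V=68.2045), down 59.1639 (V=149.6761). Price 105.7673; hedge Δ=-1.0000, bond B=202.7573.
  t=1,j=1: stock 230.5500 → up 334.2975 (V=0.0000), down 140.6355 (V=68.2045). Price 33.1090; hedge Δ=-0.3522, bond B=114.3048.
  t=0,j=0: stock 159.0000 → up 230.5500 (V=33.1090), down 96.9900 (V=105.7673). Price 67.4157; hedge Δ=-0.5440, bond B=153.9136.
Sanity check at the root: Δ(0,0)·S0 + B(0,0) reproduces V0 = 67.4157.

(0,0): Delta=-0.5440 Bond=153.9136
(1,0): Delta=-1.0000 Bond=202.7573
(1,1): Delta=-0.3522 Bond=114.3048
V0=67.4157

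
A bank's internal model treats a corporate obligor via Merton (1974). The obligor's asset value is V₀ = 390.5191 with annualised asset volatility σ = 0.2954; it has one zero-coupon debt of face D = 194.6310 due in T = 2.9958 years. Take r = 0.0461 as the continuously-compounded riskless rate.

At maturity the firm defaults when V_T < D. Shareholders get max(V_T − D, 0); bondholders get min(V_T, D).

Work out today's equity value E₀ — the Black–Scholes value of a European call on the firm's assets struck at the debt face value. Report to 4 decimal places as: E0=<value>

E0=223.7600

With assets at 390.5191 and a single debt payment of 194.6310 at 2.9958 years:
d₁ = [ln(V₀/D) + (r + σ²/2)T] / (σ√T)
   = [ln(390.5191/194.6310) + (0.0461 + 0.5·0.2954²)·2.9958] / (0.2954·√2.9958)
   = [0.696371 + 0.268815] / 0.511290 = 1.887749
d₂ = d₁ − σ√T = 1.887749 − 0.511290 = 1.376459
N(d₁) = 0.970470,  N(d₂) = 0.915660,  e^(−rT) = 0.871006
E₀ = V₀·N(d₁) − D·e^(−rT)·N(d₂)
   = 390.5191·0.970470 − 194.6310·0.871006·0.915660 = 223.760035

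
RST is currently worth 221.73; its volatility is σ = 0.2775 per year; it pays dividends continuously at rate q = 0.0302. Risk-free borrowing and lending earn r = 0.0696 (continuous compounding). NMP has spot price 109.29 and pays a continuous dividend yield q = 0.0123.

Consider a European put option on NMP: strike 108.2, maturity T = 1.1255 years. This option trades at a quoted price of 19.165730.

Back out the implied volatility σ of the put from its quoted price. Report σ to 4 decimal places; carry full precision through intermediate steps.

sigma = 0.5260

At σ = 0.5260 the Black–Scholes value reproduces the quote:
σ√T = 0.526·√1.1255 = 0.558031
d₁ = (ln(S/K) + (r−q+σ²/2)T) / (σ√T) = (ln(109.29/108.2) + (0.0696−0.0123+0.526²/2)·1.1255) / 0.558031 = (0.010024 + 0.220191) / 0.558031 = 0.412547
d₂ = d₁ − σ√T = 0.412547 − 0.558031 = -0.145484
e^{−rT} = 0.924655
e^{−qT} = 0.986252
N(−d₁) = 0.339969,  N(−d₂) = 0.557836
V = K·e^{−rT}·N(−d₂) − S·e^{−qT}·N(−d₁) = 55.810152 − 36.644421 = 19.165730 (equal to the quote); since ∂V/∂σ > 0 for all σ, the implied volatility is unique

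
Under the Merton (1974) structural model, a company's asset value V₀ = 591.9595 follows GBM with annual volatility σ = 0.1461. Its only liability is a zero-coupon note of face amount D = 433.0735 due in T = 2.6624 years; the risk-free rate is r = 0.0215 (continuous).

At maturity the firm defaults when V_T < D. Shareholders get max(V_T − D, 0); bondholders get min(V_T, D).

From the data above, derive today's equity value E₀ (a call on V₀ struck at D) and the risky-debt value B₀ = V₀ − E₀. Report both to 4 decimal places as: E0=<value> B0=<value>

Equity is a call on the firm's assets struck at D = 433.0735:
d₁ = [ln(V₀/D) + (r + σ²/2)T] / (σ√T)
   = [ln(591.9595/433.0735) + (0.0215 + 0.5·0.1461²)·2.6624] / (0.1461·√2.6624)
   = [0.312531 + 0.085656] / 0.238389 = 1.670322
d₂ = d₁ − σ√T = 1.670322 − 0.238389 = 1.431933
N(d₁) = 0.952572,  N(d₂) = 0.923919,  e^(−rT) = 0.944366
E₀ = V₀·N(d₁) − D·e^(−rT)·N(d₂)
   = 591.9595·0.952572 − 433.0735·0.944366·0.923919 = 186.020123
B₀ = V₀ − E₀ = 591.9595 − 186.020123 = 405.939377

E0=186.0201 B0=405.9394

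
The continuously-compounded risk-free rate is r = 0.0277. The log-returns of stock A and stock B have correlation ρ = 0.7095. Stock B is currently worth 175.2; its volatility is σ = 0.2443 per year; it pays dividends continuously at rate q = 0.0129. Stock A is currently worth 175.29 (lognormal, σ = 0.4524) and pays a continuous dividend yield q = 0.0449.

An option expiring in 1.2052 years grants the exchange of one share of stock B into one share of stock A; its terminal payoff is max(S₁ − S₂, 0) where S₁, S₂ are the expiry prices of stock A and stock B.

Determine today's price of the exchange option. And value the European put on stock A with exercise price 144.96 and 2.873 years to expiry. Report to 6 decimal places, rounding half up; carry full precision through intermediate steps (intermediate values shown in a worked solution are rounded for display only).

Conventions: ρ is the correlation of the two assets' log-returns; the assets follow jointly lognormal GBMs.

exchange price = 21.092195
price(stock A put K=144.96) = 33.569712

σ_eff = √(σ₁² + σ₂² − 2ρσ₁σ₂) = √(0.4524² + 0.2443² − 2·0.7095·0.4524·0.2443) = 0.327900
d₁ = (ln(S₁/S₂) + (q₂ − q₁ + σ_eff²/2)T) / (σ_eff√T) = (ln(175.29/175.2) + (0.0129 − 0.0449 + 0.053759)·1.2052) / 0.359974 = 0.074277
d₂ = d₁ − σ_eff√T = 0.074277 − 0.359974 = -0.285697
N(d₁) = 0.529605,  N(d₂) = 0.387555
V = S₁·e^{−q₁T}·N(d₁) − S₂·e^{−q₂T}·N(d₂) = 87.944374 − 66.852179 = 21.092195
[vanilla: stock A put K=144.96]
σ√T = 0.4524·√2.873 = 0.766815
d₁ = (ln(S/K) + (r−q+σ²/2)T) / (σ√T) = (ln(175.29/144.96) + (0.0277−0.0449+0.4524²/2)·2.873) / 0.766815 = (0.189984 + 0.244587) / 0.766815 = 0.566722
d₂ = d₁ − σ√T = 0.566722 − 0.766815 = -0.200093
e^{−rT} = 0.923502
e^{−qT} = 0.878976
N(−d₁) = 0.285452,  N(−d₂) = 0.579296
price = K·e^{−rT}·N(−d₂) − S·e^{−qT}·N(−d₁) = 77.550862 − 43.981150 = 33.569712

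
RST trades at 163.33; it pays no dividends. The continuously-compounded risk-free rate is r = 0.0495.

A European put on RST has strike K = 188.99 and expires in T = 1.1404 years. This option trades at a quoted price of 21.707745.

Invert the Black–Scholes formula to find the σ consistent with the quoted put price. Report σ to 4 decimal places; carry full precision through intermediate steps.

At σ = 0.1736 the Black–Scholes value reproduces the quote:
σ√T = 0.1736·√1.1404 = 0.185387
d₁ = (ln(S/K) + (r+σ²/2)T) / (σ√T) = (ln(163.33/188.99) + (0.0495+0.1736²/2)·1.1404) / 0.185387 = (-0.145921 + 0.073634) / 0.185387 = -0.389928
d₂ = d₁ − σ√T = -0.389928 − 0.185387 = -0.575315
e^{−rT} = 0.945114
N(−d₁) = 0.651705,  N(−d₂) = 0.717461
V = K·e^{−rT}·N(−d₂) − S·N(−d₁) = 128.150770 − 106.443025 = 21.707745 (equal to the quote); since ∂V/∂σ > 0 for all σ, the implied volatility is unique

sigma = 0.1736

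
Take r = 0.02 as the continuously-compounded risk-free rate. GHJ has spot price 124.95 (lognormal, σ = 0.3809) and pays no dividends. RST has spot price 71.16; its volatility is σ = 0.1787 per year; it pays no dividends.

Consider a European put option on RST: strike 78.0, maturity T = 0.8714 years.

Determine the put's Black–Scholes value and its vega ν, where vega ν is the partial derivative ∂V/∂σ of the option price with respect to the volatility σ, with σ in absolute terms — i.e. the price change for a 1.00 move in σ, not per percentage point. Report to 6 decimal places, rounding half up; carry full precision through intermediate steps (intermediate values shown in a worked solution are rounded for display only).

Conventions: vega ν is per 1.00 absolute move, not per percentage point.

price = 8.137559
ν = 24.817162

σ√T = 0.1787·√0.8714 = 0.166814
d₁ = (ln(S/K) + (r+σ²/2)T) / (σ√T) = (ln(71.16/78.0) + (0.02+0.1787²/2)·0.8714) / 0.166814 = (-0.091778 + 0.031342) / 0.166814 = -0.362298
d₂ = d₁ − σ√T = -0.362298 − 0.166814 = -0.529112
e^{−rT} = 0.982723
N(−d₁) = 0.641435,  N(−d₂) = 0.701636
Put price V = K·e^{−rT}·N(−d₂) − S·N(−d₁) = 53.782090 − 45.644531 = 8.137559
φ(d₁) = (1/√(2π))·e^{−d₁²/2} = 0.373600
ν = S·φ(d₁)·√T = 24.817162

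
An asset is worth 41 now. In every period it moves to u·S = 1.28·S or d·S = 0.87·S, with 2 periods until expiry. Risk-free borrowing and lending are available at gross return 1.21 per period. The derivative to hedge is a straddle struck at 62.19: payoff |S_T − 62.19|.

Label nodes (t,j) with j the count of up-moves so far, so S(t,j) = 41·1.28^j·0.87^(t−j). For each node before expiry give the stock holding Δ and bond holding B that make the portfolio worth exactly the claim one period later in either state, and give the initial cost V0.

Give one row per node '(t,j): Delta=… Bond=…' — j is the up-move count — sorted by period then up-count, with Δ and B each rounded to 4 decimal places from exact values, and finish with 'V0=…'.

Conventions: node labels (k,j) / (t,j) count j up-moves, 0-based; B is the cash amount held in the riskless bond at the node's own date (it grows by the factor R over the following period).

(0,0): Delta=-0.5936 Bond=30.4953
(1,0): Delta=-1.0000 Bond=51.3967
(1,1): Delta=-0.5367 Bond=33.9146
V0=6.1589

Since d<R<u, set p* = (R−d)/(u−d) = 0.8293; price each node as the discounted p*-expectation of its children.
Terminal payoffs: V(2,0)=31.1571, V(2,1)=16.5324, V(2,2)=4.9844
Node (1,0) S=35.6700: V=(p*·16.5324+(1−p*)·31.1571)/1.21=15.7267; Δ=(16.5324−31.1571)/(45.6576−31.0329)=-1.0000; B=V−Δ·S=51.3967
Node (1,1) S=52.4800: V=(p*·4.9844+(1−p*)·16.5324)/1.21=5.7488; Δ=(4.9844−16.5324)/(67.1744−45.6576)=-0.5367; B=V−Δ·S=33.9146
Node (0,0) S=41.0000: V=(p*·5.7488+(1−p*)·15.7267)/1.21=6.1589; Δ=(5.7488−15.7267)/(52.4800−35.6700)=-0.5936; B=V−Δ·S=30.4953
Verification: the root portfolio costs Δ(0,0)·S0 + B(0,0) = 6.1589, matching V0.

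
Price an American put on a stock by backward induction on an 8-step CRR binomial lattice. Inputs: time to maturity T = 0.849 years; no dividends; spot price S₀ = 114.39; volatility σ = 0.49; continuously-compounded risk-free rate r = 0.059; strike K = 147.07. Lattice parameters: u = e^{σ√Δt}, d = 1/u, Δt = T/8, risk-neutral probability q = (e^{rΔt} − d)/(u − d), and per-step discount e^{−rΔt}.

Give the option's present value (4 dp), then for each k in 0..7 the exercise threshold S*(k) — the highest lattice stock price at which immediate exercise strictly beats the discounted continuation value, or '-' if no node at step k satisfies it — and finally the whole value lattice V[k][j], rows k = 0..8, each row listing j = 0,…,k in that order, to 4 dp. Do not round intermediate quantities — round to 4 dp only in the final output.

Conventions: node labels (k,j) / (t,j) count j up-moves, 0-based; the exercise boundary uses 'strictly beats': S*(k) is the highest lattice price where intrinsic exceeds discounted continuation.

price = 39.5255
boundary = - - 83.1263 70.8620 83.1263 97.5131 83.1263 97.5131
tree:
39.5255
51.0874 27.5060
63.9437 37.8157 16.6869
76.2080 50.1769 24.9069 7.9922
86.6628 63.9437 35.9060 13.3063 2.3345
95.5752 76.2080 49.5569 21.5739 4.5156 0.0000
103.1726 86.6628 63.9437 33.6752 8.7345 0.0000 0.0000
109.6491 95.5752 76.2080 49.5569 16.8950 0.0000 0.0000 0.0000
115.1701 103.1726 86.6628 63.9437 32.6800 0.0000 0.0000 0.0000 0.0000

Δt=0.10612  u=1.17307  d=0.85246  q=0.47977  discount=0.99376
step 8 (expiry): payoffs max(K−S,0) = 115.1701 103.1726 86.6628 63.9437 32.6800 0.0000 0.0000 0.0000 0.0000
step 7: (k=7,j=0): S=37.4209, K−S=109.6491, hold=108.7312 ⇒ V=109.6491 exercise | (k=7,j=1): S=51.4948, K−S=95.5752, hold=94.6572 ⇒ V=95.5752 exercise | (k=7,j=2): S=70.8620, K−S=76.2080, hold=75.2900 ⇒ V=76.2080 exercise | (k=7,j=3): S=97.5131, K−S=49.5569, hold=48.6389 ⇒ V=49.5569 exercise | (k=7,j=4): S=134.1878, K−S=12.8822, hold=16.8950 ⇒ V=16.8950 continue | (k=7,j=5): S=184.6557, K−S=0.0000, hold=0.0000 ⇒ V=0.0000 continue | (k=7,j=6): S=254.1046, K−S=0.0000, hold=0.0000 ⇒ V=0.0000 continue | (k=7,j=7): S=349.6732, K−S=0.0000, hold=0.0000 ⇒ V=0.0000 continue  boundary S*=97.5131
step 6: (k=6,j=0): S=43.8974, K−S=103.1726, hold=102.2546 ⇒ V=103.1726 exercise | (k=6,j=1): S=60.4072, K−S=86.6628, hold=85.7448 ⇒ V=86.6628 exercise | (k=6,j=2): S=83.1263, K−S=63.9437, hold=63.0258 ⇒ V=63.9437 exercise | (k=6,j=3): S=114.3900, K−S=32.6800, hold=33.6752 ⇒ V=33.6752 continue | (k=6,j=4): S=157.4120, K−S=0.0000, hold=8.7345 ⇒ V=8.7345 continue | (k=6,j=5): S=216.6146, K−S=0.0000, hold=0.0000 ⇒ V=0.0000 continue | (k=6,j=6): S=298.0832, K−S=0.0000, hold=0.0000 ⇒ V=0.0000 continue  boundary S*=83.1263
step 5: (k=5,j=0): S=51.4948, K−S=95.5752, hold=94.6572 ⇒ V=95.5752 exercise | (k=5,j=1): S=70.8620, K−S=76.2080, hold=75.2900 ⇒ V=76.2080 exercise | (k=5,j=2): S=97.5131, K−S=49.5569, hold=49.1134 ⇒ V=49.5569 exercise | (k=5,j=3): S=134.1878, K−S=12.8822, hold=21.5739 ⇒ V=21.5739 continue | (k=5,j=4): S=184.6557, K−S=0.0000, hold=4.5156 ⇒ V=4.5156 continue | (k=5,j=5): S=254.1046, K−S=0.0000, hold=0.0000 ⇒ V=0.0000 continue  boundary S*=97.5131
step 4: (k=4,j=0): S=60.4072, K−S=86.6628, hold=85.7448 ⇒ V=86.6628 exercise | (k=4,j=1): S=83.1263, K−S=63.9437, hold=63.0258 ⇒ V=63.9437 exercise | (k=4,j=2): S=114.3900, K−S=32.6800, hold=35.9060 ⇒ V=35.9060 continue | (k=4,j=3): S=157.4120, K−S=0.0000, hold=13.3063 ⇒ V=13.3063 continue | (k=4,j=4): S=216.6146, K−S=0.0000, hold=2.3345 ⇒ V=2.3345 continue  boundary S*=83.1263
step 3: (k=3,j=0): S=70.8620, K−S=76.2080, hold=75.2900 ⇒ V=76.2080 exercise | (k=3,j=1): S=97.5131, K−S=49.5569, hold=50.1769 ⇒ V=50.1769 continue | (k=3,j=2): S=134.1878, K−S=12.8822, hold=24.9069 ⇒ V=24.9069 continue | (k=3,j=3): S=184.6557, K−S=0.0000, hold=7.9922 ⇒ V=7.9922 continue  boundary S*=70.8620
step 2: (k=2,j=0): S=83.1263, K−S=63.9437, hold=63.3214 ⇒ V=63.9437 exercise | (k=2,j=1): S=114.3900, K−S=32.6800, hold=37.8157 ⇒ V=37.8157 continue | (k=2,j=2): S=157.4120, K−S=0.0000, hold=16.6869 ⇒ V=16.6869 continue  boundary S*=83.1263
step 1: (k=1,j=0): S=97.5131, K−S=49.5569, hold=51.0874 ⇒ V=51.0874 continue | (k=1,j=1): S=134.1878, K−S=12.8822, hold=27.5060 ⇒ V=27.5060 continue  boundary S*=-
step 0: (k=0,j=0): S=114.3900, K−S=32.6800, hold=39.5255 ⇒ V=39.5255 continue  boundary S*=-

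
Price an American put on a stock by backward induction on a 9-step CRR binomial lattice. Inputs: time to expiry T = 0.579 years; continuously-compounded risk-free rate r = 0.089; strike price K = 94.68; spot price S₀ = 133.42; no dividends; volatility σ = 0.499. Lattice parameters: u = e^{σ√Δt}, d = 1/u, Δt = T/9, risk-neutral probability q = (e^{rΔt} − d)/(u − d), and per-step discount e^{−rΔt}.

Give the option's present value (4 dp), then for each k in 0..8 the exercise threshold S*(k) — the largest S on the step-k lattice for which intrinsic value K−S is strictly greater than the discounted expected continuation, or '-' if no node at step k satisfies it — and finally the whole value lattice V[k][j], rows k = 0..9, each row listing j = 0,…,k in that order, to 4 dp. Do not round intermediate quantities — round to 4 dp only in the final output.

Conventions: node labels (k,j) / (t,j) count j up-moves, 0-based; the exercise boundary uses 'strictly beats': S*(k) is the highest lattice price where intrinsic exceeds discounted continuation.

price = 3.2866
boundary = - - - - - - 62.4336 70.8574 80.4179
tree:
3.2866
5.1546 1.3889
7.9171 2.3513 0.4075
11.8599 3.9228 0.7499 0.0573
17.2346 6.4274 1.3725 0.1132 0.0000
24.1262 10.2925 2.4961 0.2238 0.0000 0.0000
32.2464 15.9912 4.5058 0.4422 0.0000 0.0000 0.0000
39.6688 23.8226 8.0606 0.8738 0.0000 0.0000 0.0000 0.0000
46.2088 32.2464 14.2621 1.7266 0.0000 0.0000 0.0000 0.0000 0.0000
51.9712 39.6688 23.8226 3.4118 0.0000 0.0000 0.0000 0.0000 0.0000 0.0000

params: Δt=0.06433 u=1.13492 d=0.88112 q=0.49102 e^(-rΔt)=0.99429
t_9 payoffs: 51.9712 39.6688 23.8226 3.4118 0.0000 0.0000 0.0000 0.0000 0.0000 0.0000
t_8: node(8,0) S=48.4712 payoff=46.2088 vs cont=45.6682 → 46.2088 [stop]  node(8,1) S=62.4336 payoff=32.2464 vs cont=31.7059 → 32.2464 [stop]  node(8,2) S=80.4179 payoff=14.2621 vs cont=13.7216 → 14.2621 [stop]  node(8,3) S=103.5826 payoff=0.0000 vs cont=1.7266 → 1.7266 [wait]  node(8,4) S=133.4200 payoff=0.0000 vs cont=0.0000 → 0.0000 [wait]  node(8,5) S=171.8522 payoff=0.0000 vs cont=0.0000 → 0.0000 [wait]  node(8,6) S=221.3550 payoff=0.0000 vs cont=0.0000 → 0.0000 [wait]  node(8,7) S=285.1173 payoff=0.0000 vs cont=0.0000 → 0.0000 [wait]  node(8,8) S=367.2466 payoff=0.0000 vs cont=0.0000 → 0.0000 [wait]  ⇒ S*(8)=80.4179
t_7: node(7,0) S=55.0112 payoff=39.6688 vs cont=39.1282 → 39.6688 [stop]  node(7,1) S=70.8574 payoff=23.8226 vs cont=23.2820 → 23.8226 [stop]  node(7,2) S=91.2682 payoff=3.4118 vs cont=8.0606 → 8.0606 [wait]  node(7,3) S=117.5584 payoff=0.0000 vs cont=0.8738 → 0.8738 [wait]  node(7,4) S=151.4217 payoff=0.0000 vs cont=0.0000 → 0.0000 [wait]  node(7,5) S=195.0394 payoff=0.0000 vs cont=0.0000 → 0.0000 [wait]  node(7,6) S=251.2213 payoff=0.0000 vs cont=0.0000 → 0.0000 [wait]  node(7,7) S=323.5867 payoff=0.0000 vs cont=0.0000 → 0.0000 [wait]  ⇒ S*(7)=70.8574
t_6: node(6,0) S=62.4336 payoff=32.2464 vs cont=31.7059 → 32.2464 [stop]  node(6,1) S=80.4179 payoff=14.2621 vs cont=15.9912 → 15.9912 [wait]  node(6,2) S=103.5826 payoff=0.0000 vs cont=4.5058 → 4.5058 [wait]  node(6,3) S=133.4200 payoff=0.0000 vs cont=0.4422 → 0.4422 [wait]  node(6,4) S=171.8522 payoff=0.0000 vs cont=0.0000 → 0.0000 [wait]  node(6,5) S=221.3550 payoff=0.0000 vs cont=0.0000 → 0.0000 [wait]  node(6,6) S=285.1173 payoff=0.0000 vs cont=0.0000 → 0.0000 [wait]  ⇒ S*(6)=62.4336
t_5: node(5,0) S=70.8574 payoff=23.8226 vs cont=24.1262 → 24.1262 [wait]  node(5,1) S=91.2682 payoff=3.4118 vs cont=10.2925 → 10.2925 [wait]  node(5,2) S=117.5584 payoff=0.0000 vs cont=2.4961 → 2.4961 [wait]  node(5,3) S=151.4217 payoff=0.0000 vs cont=0.2238 → 0.2238 [wait]  node(5,4) S=195.0394 payoff=0.0000 vs cont=0.0000 → 0.0000 [wait]  node(5,5) S=251.2213 payoff=0.0000 vs cont=0.0000 → 0.0000 [wait]  ⇒ S*(5)=-
t_4: node(4,0) S=80.4179 payoff=14.2621 vs cont=17.2346 → 17.2346 [wait]  node(4,1) S=103.5826 payoff=0.0000 vs cont=6.4274 → 6.4274 [wait]  node(4,2) S=133.4200 payoff=0.0000 vs cont=1.3725 → 1.3725 [wait]  node(4,3) S=171.8522 payoff=0.0000 vs cont=0.1132 → 0.1132 [wait]  node(4,4) S=221.3550 payoff=0.0000 vs cont=0.0000 → 0.0000 [wait]  ⇒ S*(4)=-
t_3: node(3,0) S=91.2682 payoff=3.4118 vs cont=11.8599 → 11.8599 [wait]  node(3,1) S=117.5584 payoff=0.0000 vs cont=3.9228 → 3.9228 [wait]  node(3,2) S=151.4217 payoff=0.0000 vs cont=0.7499 → 0.7499 [wait]  node(3,3) S=195.0394 payoff=0.0000 vs cont=0.0573 → 0.0573 [wait]  ⇒ S*(3)=-
t_2: node(2,0) S=103.5826 payoff=0.0000 vs cont=7.9171 → 7.9171 [wait]  node(2,1) S=133.4200 payoff=0.0000 vs cont=2.3513 → 2.3513 [wait]  node(2,2) S=171.8522 payoff=0.0000 vs cont=0.4075 → 0.4075 [wait]  ⇒ S*(2)=-
t_1: node(1,0) S=117.5584 payoff=0.0000 vs cont=5.1546 → 5.1546 [wait]  node(1,1) S=151.4217 payoff=0.0000 vs cont=1.3889 → 1.3889 [wait]  ⇒ S*(1)=-
t_0: node(0,0) S=133.4200 payoff=0.0000 vs cont=3.2866 → 3.2866 [wait]  ⇒ S*(0)=-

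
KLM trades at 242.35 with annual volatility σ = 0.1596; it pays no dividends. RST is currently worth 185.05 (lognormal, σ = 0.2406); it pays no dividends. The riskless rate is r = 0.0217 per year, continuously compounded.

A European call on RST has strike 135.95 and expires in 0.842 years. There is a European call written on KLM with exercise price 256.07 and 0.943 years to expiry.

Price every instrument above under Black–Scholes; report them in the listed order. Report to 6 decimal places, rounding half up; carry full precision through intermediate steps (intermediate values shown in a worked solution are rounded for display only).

price(RST call K=135.95) = 52.622475
price(KLM call K=256.07) = 11.343748

[RST call K=135.95]
σ√T = 0.2406·√0.842 = 0.220776
d₁ = (ln(S/K) + (r+σ²/2)T) / (σ√T) = (ln(185.05/135.95) + (0.0217+0.2406²/2)·0.842) / 0.220776 = (0.308339 + 0.042642) / 0.220776 = 1.589763
d₂ = d₁ − σ√T = 1.589763 − 0.220776 = 1.368987
e^{−rT} = 0.981895
N(d₁) = 0.944056,  N(d₂) = 0.914498
price = S·N(d₁) − K·e^{−rT}·N(d₂) = 174.697534 − 122.075059 = 52.622475
[KLM call K=256.07]
σ√T = 0.1596·√0.943 = 0.154985
d₁ = (ln(S/K) + (r+σ²/2)T) / (σ√T) = (ln(242.35/256.07) + (0.0217+0.1596²/2)·0.943) / 0.154985 = (-0.055068 + 0.032473) / 0.154985 = -0.145786
d₂ = d₁ − σ√T = -0.145786 − 0.154985 = -0.300771
e^{−rT} = 0.979745
N(d₁) = 0.442045,  N(d₂) = 0.381795
price = S·N(d₁) − K·e^{−rT}·N(d₂) = 107.129606 − 95.785858 = 11.343748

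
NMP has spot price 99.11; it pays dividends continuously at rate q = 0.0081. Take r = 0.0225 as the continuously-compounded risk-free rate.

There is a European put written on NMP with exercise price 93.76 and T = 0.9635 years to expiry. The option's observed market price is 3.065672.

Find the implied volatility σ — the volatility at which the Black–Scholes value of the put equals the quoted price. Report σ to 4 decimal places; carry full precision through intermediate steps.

sigma = 0.1553

At σ = 0.1553 the Black–Scholes value reproduces the quote:
σ√T = 0.1553·√0.9635 = 0.152439
d₁ = (ln(S/K) + (r−q+σ²/2)T) / (σ√T) = (ln(99.11/93.76) + (0.0225−0.0081+0.1553²/2)·0.9635) / 0.152439 = (0.055492 + 0.025493) / 0.152439 = 0.531262
d₂ = d₁ − σ√T = 0.531262 − 0.152439 = 0.378823
e^{−rT} = 0.978555
e^{−qT} = 0.992226
N(−d₁) = 0.297619,  N(−d₂) = 0.352410
V = K·e^{−rT}·N(−d₂) − S·e^{−qT}·N(−d₁) = 32.333337 − 29.267665 = 3.065672 (matching the quote); vega is positive throughout, so no other σ reproduces this price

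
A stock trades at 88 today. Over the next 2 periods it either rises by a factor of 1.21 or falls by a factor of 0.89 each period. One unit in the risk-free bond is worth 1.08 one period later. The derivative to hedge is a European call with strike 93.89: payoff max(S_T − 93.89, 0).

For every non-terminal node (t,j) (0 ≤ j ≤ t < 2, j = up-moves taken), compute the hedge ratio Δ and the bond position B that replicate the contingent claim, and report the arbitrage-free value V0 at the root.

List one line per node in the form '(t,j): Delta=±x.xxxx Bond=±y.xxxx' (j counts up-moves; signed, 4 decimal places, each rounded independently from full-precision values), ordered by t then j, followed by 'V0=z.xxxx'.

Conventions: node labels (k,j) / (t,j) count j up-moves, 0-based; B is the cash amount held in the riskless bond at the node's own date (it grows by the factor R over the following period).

Risk-neutral probability p* = (R−d)/(u−d) = (1.08−0.89)/(1.21−0.89) = 0.5938.
Terminal payoffs: V(2,0)=0.0000, V(2,1)=0.8772, V(2,2)=34.9508
Node (1,0) S=78.3200: V=(p*·0.8772+(1−p*)·0.0000)/1.08=0.4823; Δ=(0.8772−0.0000)/(94.7672−69.7048)=0.0350; B=V−Δ·S=-2.2590
Node (1,1) S=106.4800: V=(p*·34.9508+(1−p*)·0.8772)/1.08=19.5448; Δ=(34.9508−0.8772)/(128.8408−94.7672)=1.0000; B=V−Δ·S=-86.9352
Node (0,0) S=88.0000: V=(p*·19.5448+(1−p*)·0.4823)/1.08=10.9265; Δ=(19.5448−0.4823)/(106.4800−78.3200)=0.6769; B=V−Δ·S=-48.6440
Sanity check at the root: Δ(0,0)·S0 + B(0,0) reproduces V0 = 10.9265.

(0,0): Delta=0.6769 Bond=-48.6440
(1,0): Delta=0.0350 Bond=-2.2590
(1,1): Delta=1.0000 Bond=-86.9352
V0=10.9265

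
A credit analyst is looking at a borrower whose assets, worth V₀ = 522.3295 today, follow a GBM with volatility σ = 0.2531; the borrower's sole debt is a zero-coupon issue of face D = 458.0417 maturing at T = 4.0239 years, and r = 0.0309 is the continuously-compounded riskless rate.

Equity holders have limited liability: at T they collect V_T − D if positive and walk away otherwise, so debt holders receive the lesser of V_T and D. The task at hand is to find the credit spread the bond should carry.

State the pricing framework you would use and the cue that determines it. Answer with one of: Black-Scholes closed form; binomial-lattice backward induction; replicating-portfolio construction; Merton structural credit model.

framework: Merton structural credit model

Key observation: with the firm-asset dynamics (V₀ = 522.3295) and a single zero-coupon liability of face 458.0417 given, debt value, spread, and default probability all derive from the option view of the balance sheet.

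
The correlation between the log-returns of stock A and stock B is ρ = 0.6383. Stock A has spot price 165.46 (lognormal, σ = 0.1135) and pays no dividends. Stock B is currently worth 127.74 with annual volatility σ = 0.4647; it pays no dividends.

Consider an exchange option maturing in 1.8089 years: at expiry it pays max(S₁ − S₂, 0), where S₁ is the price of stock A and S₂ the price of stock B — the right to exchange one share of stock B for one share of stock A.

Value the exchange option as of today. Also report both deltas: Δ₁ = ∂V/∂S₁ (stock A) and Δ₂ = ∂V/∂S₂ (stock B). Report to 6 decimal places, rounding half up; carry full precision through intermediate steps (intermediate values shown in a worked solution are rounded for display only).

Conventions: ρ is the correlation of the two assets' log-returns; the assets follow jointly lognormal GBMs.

exchange price = 53.493070
Δ1 = 0.773055
Δ2 = -0.582563

σ_eff = √(σ₁² + σ₂² − 2ρσ₁σ₂) = √(0.1135² + 0.4647² − 2·0.6383·0.1135·0.4647) = 0.401866
d₁ = (ln(S₁/S₂) + (q₂ − q₁ + σ_eff²/2)T) / (σ_eff√T) = (ln(165.46/127.74) + (0.0 − 0.0 + 0.080748)·1.8089) / 0.540491 = 0.748945
d₂ = d₁ − σ_eff√T = 0.748945 − 0.540491 = 0.208454
N(d₁) = 0.773055,  N(d₂) = 0.582563
V = S₁·e^{−q₁T}·N(d₁) − S₂·e^{−q₂T}·N(d₂) = 127.909634 − 74.416563 = 53.493070
Key observation: no risk-free rate is needed — with the second asset as numeraire the exchange option is a call on the ratio S₁/S₂, and r cancels out of the value.
Δ₁ = e^{−q₁T}·N(d₁) = 0.773055;  Δ₂ = −e^{−q₂T}·N(d₂) = -0.582563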